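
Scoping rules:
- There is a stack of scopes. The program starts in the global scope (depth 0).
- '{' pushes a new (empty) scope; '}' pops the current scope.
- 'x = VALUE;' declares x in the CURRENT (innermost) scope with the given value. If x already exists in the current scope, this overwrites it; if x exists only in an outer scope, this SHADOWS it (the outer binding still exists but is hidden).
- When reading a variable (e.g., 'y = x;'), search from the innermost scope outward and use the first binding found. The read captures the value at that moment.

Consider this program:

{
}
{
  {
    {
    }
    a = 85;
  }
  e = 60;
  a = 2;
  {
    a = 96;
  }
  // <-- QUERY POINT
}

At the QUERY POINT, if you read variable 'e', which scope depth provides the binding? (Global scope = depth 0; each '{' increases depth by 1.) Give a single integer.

Step 1: enter scope (depth=1)
Step 2: exit scope (depth=0)
Step 3: enter scope (depth=1)
Step 4: enter scope (depth=2)
Step 5: enter scope (depth=3)
Step 6: exit scope (depth=2)
Step 7: declare a=85 at depth 2
Step 8: exit scope (depth=1)
Step 9: declare e=60 at depth 1
Step 10: declare a=2 at depth 1
Step 11: enter scope (depth=2)
Step 12: declare a=96 at depth 2
Step 13: exit scope (depth=1)
Visible at query point: a=2 e=60

Answer: 1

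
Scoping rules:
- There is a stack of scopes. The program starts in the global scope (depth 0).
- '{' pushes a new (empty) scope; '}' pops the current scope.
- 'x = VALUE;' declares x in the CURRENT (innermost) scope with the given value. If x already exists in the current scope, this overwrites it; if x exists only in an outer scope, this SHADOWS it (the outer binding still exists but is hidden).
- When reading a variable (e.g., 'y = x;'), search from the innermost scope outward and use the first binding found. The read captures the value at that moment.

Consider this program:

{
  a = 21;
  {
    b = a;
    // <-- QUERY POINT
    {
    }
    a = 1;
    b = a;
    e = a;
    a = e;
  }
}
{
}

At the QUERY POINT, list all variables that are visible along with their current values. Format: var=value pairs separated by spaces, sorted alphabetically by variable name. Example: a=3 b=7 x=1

Step 1: enter scope (depth=1)
Step 2: declare a=21 at depth 1
Step 3: enter scope (depth=2)
Step 4: declare b=(read a)=21 at depth 2
Visible at query point: a=21 b=21

Answer: a=21 b=21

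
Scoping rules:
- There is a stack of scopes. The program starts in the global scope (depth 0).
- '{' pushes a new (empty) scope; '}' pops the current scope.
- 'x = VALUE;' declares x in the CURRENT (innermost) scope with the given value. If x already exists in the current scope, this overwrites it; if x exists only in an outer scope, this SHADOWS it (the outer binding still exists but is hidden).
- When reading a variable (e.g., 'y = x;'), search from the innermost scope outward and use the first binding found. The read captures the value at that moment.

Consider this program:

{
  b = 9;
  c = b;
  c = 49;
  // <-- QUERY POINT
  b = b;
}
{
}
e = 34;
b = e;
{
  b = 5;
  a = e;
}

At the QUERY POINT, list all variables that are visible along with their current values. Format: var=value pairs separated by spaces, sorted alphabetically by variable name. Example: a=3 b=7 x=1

Answer: b=9 c=49

Derivation:
Step 1: enter scope (depth=1)
Step 2: declare b=9 at depth 1
Step 3: declare c=(read b)=9 at depth 1
Step 4: declare c=49 at depth 1
Visible at query point: b=9 c=49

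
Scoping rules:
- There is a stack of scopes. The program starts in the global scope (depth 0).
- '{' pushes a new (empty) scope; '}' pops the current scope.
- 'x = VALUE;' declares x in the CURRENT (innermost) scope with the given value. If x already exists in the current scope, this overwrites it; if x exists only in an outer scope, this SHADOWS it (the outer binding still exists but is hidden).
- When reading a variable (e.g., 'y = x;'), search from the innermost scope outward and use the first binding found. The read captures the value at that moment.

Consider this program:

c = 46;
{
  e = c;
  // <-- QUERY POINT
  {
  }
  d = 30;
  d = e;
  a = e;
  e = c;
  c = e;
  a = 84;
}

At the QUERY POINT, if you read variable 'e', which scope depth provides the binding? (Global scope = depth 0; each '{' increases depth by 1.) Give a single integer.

Step 1: declare c=46 at depth 0
Step 2: enter scope (depth=1)
Step 3: declare e=(read c)=46 at depth 1
Visible at query point: c=46 e=46

Answer: 1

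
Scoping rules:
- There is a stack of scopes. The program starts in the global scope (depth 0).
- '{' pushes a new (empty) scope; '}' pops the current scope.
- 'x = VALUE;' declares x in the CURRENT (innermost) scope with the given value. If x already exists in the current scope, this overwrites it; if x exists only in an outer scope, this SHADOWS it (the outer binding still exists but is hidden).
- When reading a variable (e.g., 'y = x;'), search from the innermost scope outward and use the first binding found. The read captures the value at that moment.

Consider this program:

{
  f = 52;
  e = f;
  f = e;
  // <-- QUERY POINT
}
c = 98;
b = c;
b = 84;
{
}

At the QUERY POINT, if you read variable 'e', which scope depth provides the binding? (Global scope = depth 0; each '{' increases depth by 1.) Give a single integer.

Step 1: enter scope (depth=1)
Step 2: declare f=52 at depth 1
Step 3: declare e=(read f)=52 at depth 1
Step 4: declare f=(read e)=52 at depth 1
Visible at query point: e=52 f=52

Answer: 1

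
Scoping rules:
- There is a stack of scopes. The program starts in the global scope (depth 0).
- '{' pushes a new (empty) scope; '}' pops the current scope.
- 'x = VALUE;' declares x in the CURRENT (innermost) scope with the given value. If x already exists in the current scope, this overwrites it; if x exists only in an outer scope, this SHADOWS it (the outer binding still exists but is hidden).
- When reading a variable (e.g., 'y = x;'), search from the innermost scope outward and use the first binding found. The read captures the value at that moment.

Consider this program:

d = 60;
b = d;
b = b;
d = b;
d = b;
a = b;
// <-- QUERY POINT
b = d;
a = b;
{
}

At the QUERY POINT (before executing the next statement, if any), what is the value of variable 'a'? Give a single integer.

Answer: 60

Derivation:
Step 1: declare d=60 at depth 0
Step 2: declare b=(read d)=60 at depth 0
Step 3: declare b=(read b)=60 at depth 0
Step 4: declare d=(read b)=60 at depth 0
Step 5: declare d=(read b)=60 at depth 0
Step 6: declare a=(read b)=60 at depth 0
Visible at query point: a=60 b=60 d=60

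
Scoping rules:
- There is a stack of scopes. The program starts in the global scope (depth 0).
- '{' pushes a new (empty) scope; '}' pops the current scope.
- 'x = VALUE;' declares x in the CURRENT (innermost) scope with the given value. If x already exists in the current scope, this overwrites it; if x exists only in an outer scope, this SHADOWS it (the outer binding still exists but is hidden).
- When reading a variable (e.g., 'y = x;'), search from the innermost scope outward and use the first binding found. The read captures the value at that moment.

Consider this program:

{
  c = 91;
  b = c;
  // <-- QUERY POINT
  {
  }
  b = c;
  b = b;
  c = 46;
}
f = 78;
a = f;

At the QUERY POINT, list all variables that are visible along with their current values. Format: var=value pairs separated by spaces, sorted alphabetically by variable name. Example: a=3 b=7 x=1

Answer: b=91 c=91

Derivation:
Step 1: enter scope (depth=1)
Step 2: declare c=91 at depth 1
Step 3: declare b=(read c)=91 at depth 1
Visible at query point: b=91 c=91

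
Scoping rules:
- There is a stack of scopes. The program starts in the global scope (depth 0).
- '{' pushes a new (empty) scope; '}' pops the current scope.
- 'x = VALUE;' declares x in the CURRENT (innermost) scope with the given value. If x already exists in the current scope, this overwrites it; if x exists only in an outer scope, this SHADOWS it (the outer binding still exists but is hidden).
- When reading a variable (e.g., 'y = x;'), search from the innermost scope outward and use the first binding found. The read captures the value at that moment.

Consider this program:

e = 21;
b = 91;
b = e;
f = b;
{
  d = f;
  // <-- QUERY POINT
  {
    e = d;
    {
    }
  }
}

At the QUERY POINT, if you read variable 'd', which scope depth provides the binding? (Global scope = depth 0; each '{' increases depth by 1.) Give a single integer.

Step 1: declare e=21 at depth 0
Step 2: declare b=91 at depth 0
Step 3: declare b=(read e)=21 at depth 0
Step 4: declare f=(read b)=21 at depth 0
Step 5: enter scope (depth=1)
Step 6: declare d=(read f)=21 at depth 1
Visible at query point: b=21 d=21 e=21 f=21

Answer: 1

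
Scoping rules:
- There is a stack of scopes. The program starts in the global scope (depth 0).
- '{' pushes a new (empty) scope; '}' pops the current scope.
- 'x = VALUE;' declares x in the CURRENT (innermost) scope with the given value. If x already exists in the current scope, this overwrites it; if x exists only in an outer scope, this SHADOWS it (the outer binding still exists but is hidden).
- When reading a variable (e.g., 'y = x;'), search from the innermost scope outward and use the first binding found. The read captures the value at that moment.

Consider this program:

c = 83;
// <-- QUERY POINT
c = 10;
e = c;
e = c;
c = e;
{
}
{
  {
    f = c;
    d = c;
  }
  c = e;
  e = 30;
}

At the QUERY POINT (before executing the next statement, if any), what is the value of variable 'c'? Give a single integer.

Step 1: declare c=83 at depth 0
Visible at query point: c=83

Answer: 83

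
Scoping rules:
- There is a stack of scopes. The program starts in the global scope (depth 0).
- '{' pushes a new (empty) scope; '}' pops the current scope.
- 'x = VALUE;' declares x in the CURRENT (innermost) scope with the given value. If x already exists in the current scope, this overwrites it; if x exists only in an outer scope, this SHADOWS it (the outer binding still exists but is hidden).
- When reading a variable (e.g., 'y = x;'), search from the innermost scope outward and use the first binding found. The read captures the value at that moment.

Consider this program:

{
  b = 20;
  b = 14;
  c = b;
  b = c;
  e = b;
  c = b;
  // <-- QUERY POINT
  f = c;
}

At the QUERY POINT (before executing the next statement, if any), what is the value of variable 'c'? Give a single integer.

Answer: 14

Derivation:
Step 1: enter scope (depth=1)
Step 2: declare b=20 at depth 1
Step 3: declare b=14 at depth 1
Step 4: declare c=(read b)=14 at depth 1
Step 5: declare b=(read c)=14 at depth 1
Step 6: declare e=(read b)=14 at depth 1
Step 7: declare c=(read b)=14 at depth 1
Visible at query point: b=14 c=14 e=14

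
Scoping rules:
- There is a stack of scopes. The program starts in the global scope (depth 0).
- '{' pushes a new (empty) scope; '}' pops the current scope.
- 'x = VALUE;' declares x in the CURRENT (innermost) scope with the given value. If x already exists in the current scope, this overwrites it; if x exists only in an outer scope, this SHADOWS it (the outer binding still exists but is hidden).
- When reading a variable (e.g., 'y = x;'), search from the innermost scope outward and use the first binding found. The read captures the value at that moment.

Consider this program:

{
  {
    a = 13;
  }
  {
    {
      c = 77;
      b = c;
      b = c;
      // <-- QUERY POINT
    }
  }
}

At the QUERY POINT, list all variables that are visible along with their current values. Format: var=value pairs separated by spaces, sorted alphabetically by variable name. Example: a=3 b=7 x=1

Step 1: enter scope (depth=1)
Step 2: enter scope (depth=2)
Step 3: declare a=13 at depth 2
Step 4: exit scope (depth=1)
Step 5: enter scope (depth=2)
Step 6: enter scope (depth=3)
Step 7: declare c=77 at depth 3
Step 8: declare b=(read c)=77 at depth 3
Step 9: declare b=(read c)=77 at depth 3
Visible at query point: b=77 c=77

Answer: b=77 c=77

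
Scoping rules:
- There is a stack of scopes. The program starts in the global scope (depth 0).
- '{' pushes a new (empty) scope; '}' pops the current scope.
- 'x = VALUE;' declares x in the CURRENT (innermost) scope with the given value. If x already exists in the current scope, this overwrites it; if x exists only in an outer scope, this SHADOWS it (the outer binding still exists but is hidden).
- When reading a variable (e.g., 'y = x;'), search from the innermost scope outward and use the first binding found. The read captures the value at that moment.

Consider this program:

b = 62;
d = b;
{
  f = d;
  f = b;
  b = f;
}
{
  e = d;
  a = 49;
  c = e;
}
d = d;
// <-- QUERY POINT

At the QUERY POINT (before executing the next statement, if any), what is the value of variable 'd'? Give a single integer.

Answer: 62

Derivation:
Step 1: declare b=62 at depth 0
Step 2: declare d=(read b)=62 at depth 0
Step 3: enter scope (depth=1)
Step 4: declare f=(read d)=62 at depth 1
Step 5: declare f=(read b)=62 at depth 1
Step 6: declare b=(read f)=62 at depth 1
Step 7: exit scope (depth=0)
Step 8: enter scope (depth=1)
Step 9: declare e=(read d)=62 at depth 1
Step 10: declare a=49 at depth 1
Step 11: declare c=(read e)=62 at depth 1
Step 12: exit scope (depth=0)
Step 13: declare d=(read d)=62 at depth 0
Visible at query point: b=62 d=62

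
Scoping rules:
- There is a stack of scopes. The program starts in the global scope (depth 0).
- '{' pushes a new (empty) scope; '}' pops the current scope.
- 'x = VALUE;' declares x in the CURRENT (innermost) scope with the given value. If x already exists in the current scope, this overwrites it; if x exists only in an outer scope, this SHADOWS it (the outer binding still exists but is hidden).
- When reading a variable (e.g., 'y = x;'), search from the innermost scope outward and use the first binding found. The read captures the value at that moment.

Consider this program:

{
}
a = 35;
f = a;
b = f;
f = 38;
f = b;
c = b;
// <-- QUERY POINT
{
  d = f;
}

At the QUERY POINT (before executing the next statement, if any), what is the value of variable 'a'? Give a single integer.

Answer: 35

Derivation:
Step 1: enter scope (depth=1)
Step 2: exit scope (depth=0)
Step 3: declare a=35 at depth 0
Step 4: declare f=(read a)=35 at depth 0
Step 5: declare b=(read f)=35 at depth 0
Step 6: declare f=38 at depth 0
Step 7: declare f=(read b)=35 at depth 0
Step 8: declare c=(read b)=35 at depth 0
Visible at query point: a=35 b=35 c=35 f=35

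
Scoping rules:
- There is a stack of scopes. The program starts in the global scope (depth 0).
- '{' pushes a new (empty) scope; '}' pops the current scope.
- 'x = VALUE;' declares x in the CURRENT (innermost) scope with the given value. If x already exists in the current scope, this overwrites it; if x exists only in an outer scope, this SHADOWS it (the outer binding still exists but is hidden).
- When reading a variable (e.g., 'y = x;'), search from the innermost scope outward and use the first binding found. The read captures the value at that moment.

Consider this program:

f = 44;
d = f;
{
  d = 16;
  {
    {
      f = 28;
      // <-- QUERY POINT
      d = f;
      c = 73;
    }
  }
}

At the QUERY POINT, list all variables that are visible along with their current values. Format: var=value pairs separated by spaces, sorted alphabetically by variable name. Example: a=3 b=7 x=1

Step 1: declare f=44 at depth 0
Step 2: declare d=(read f)=44 at depth 0
Step 3: enter scope (depth=1)
Step 4: declare d=16 at depth 1
Step 5: enter scope (depth=2)
Step 6: enter scope (depth=3)
Step 7: declare f=28 at depth 3
Visible at query point: d=16 f=28

Answer: d=16 f=28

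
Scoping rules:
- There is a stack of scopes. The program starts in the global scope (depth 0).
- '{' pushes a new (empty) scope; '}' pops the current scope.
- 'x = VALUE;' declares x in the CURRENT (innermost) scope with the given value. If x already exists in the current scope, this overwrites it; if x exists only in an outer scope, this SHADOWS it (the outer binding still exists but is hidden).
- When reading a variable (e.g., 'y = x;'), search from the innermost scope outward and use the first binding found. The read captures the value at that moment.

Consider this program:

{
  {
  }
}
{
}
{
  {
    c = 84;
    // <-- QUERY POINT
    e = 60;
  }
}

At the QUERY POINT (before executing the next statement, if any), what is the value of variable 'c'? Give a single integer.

Step 1: enter scope (depth=1)
Step 2: enter scope (depth=2)
Step 3: exit scope (depth=1)
Step 4: exit scope (depth=0)
Step 5: enter scope (depth=1)
Step 6: exit scope (depth=0)
Step 7: enter scope (depth=1)
Step 8: enter scope (depth=2)
Step 9: declare c=84 at depth 2
Visible at query point: c=84

Answer: 84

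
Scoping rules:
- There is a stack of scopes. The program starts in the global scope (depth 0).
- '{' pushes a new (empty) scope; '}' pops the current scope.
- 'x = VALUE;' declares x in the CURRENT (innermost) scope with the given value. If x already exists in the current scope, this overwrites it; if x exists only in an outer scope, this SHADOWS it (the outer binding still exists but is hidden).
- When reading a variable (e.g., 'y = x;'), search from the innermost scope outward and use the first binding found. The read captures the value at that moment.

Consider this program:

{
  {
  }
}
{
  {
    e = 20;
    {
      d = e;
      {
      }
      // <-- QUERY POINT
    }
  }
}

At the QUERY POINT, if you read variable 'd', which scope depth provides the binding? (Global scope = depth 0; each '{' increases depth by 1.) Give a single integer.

Answer: 3

Derivation:
Step 1: enter scope (depth=1)
Step 2: enter scope (depth=2)
Step 3: exit scope (depth=1)
Step 4: exit scope (depth=0)
Step 5: enter scope (depth=1)
Step 6: enter scope (depth=2)
Step 7: declare e=20 at depth 2
Step 8: enter scope (depth=3)
Step 9: declare d=(read e)=20 at depth 3
Step 10: enter scope (depth=4)
Step 11: exit scope (depth=3)
Visible at query point: d=20 e=20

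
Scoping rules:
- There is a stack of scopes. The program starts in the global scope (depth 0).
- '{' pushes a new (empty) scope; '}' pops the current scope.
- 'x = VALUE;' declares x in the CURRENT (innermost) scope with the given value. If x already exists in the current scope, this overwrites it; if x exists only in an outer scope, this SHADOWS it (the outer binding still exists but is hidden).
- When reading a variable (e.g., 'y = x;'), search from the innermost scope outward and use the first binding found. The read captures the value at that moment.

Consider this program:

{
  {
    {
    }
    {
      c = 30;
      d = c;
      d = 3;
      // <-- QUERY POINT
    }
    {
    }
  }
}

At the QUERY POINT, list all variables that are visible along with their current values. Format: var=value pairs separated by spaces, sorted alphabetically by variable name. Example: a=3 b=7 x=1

Answer: c=30 d=3

Derivation:
Step 1: enter scope (depth=1)
Step 2: enter scope (depth=2)
Step 3: enter scope (depth=3)
Step 4: exit scope (depth=2)
Step 5: enter scope (depth=3)
Step 6: declare c=30 at depth 3
Step 7: declare d=(read c)=30 at depth 3
Step 8: declare d=3 at depth 3
Visible at query point: c=30 d=3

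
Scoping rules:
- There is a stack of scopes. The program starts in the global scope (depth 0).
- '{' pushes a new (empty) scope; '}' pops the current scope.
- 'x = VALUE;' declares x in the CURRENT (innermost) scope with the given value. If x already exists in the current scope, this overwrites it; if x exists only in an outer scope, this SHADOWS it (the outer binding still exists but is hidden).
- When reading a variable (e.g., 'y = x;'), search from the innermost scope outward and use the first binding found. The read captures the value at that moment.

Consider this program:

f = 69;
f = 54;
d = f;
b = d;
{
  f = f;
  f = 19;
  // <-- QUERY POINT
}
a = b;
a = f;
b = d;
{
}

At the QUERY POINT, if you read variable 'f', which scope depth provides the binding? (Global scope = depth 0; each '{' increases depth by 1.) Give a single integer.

Answer: 1

Derivation:
Step 1: declare f=69 at depth 0
Step 2: declare f=54 at depth 0
Step 3: declare d=(read f)=54 at depth 0
Step 4: declare b=(read d)=54 at depth 0
Step 5: enter scope (depth=1)
Step 6: declare f=(read f)=54 at depth 1
Step 7: declare f=19 at depth 1
Visible at query point: b=54 d=54 f=19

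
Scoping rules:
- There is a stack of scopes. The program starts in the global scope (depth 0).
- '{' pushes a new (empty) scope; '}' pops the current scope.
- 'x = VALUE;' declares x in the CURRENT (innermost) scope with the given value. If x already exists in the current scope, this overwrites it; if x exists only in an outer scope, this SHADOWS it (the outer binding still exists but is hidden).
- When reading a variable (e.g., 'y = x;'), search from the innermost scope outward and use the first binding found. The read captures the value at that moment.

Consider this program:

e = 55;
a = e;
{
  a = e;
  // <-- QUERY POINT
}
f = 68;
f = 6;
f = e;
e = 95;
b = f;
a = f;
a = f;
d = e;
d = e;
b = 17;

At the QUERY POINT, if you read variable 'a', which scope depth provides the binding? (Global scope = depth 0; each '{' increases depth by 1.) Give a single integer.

Answer: 1

Derivation:
Step 1: declare e=55 at depth 0
Step 2: declare a=(read e)=55 at depth 0
Step 3: enter scope (depth=1)
Step 4: declare a=(read e)=55 at depth 1
Visible at query point: a=55 e=55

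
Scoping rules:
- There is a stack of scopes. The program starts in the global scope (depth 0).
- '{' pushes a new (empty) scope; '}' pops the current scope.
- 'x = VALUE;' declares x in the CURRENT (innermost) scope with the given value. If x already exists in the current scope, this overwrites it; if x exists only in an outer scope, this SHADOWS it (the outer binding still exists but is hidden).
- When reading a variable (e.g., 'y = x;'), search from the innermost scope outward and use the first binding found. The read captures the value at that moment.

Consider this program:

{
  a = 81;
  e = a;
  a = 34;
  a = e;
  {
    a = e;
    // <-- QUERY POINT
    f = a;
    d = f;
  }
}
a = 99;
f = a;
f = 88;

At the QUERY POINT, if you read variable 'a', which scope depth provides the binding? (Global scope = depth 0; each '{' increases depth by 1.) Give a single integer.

Answer: 2

Derivation:
Step 1: enter scope (depth=1)
Step 2: declare a=81 at depth 1
Step 3: declare e=(read a)=81 at depth 1
Step 4: declare a=34 at depth 1
Step 5: declare a=(read e)=81 at depth 1
Step 6: enter scope (depth=2)
Step 7: declare a=(read e)=81 at depth 2
Visible at query point: a=81 e=81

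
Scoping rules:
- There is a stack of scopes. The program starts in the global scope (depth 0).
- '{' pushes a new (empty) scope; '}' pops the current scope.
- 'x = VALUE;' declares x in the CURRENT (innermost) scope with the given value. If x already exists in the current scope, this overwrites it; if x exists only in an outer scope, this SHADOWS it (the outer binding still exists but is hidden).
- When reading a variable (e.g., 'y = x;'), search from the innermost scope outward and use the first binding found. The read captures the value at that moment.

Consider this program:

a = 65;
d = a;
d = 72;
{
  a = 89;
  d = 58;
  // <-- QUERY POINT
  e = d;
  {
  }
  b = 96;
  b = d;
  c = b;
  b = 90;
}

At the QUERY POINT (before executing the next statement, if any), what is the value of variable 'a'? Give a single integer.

Answer: 89

Derivation:
Step 1: declare a=65 at depth 0
Step 2: declare d=(read a)=65 at depth 0
Step 3: declare d=72 at depth 0
Step 4: enter scope (depth=1)
Step 5: declare a=89 at depth 1
Step 6: declare d=58 at depth 1
Visible at query point: a=89 d=58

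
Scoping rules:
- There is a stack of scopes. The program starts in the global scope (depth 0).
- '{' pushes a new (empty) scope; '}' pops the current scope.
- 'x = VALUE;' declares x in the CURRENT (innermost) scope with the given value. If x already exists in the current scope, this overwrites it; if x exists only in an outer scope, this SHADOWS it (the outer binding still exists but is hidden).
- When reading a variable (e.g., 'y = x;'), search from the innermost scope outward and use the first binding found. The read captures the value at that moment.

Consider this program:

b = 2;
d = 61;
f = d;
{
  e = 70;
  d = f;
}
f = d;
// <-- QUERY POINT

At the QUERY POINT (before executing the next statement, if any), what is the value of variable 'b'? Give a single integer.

Step 1: declare b=2 at depth 0
Step 2: declare d=61 at depth 0
Step 3: declare f=(read d)=61 at depth 0
Step 4: enter scope (depth=1)
Step 5: declare e=70 at depth 1
Step 6: declare d=(read f)=61 at depth 1
Step 7: exit scope (depth=0)
Step 8: declare f=(read d)=61 at depth 0
Visible at query point: b=2 d=61 f=61

Answer: 2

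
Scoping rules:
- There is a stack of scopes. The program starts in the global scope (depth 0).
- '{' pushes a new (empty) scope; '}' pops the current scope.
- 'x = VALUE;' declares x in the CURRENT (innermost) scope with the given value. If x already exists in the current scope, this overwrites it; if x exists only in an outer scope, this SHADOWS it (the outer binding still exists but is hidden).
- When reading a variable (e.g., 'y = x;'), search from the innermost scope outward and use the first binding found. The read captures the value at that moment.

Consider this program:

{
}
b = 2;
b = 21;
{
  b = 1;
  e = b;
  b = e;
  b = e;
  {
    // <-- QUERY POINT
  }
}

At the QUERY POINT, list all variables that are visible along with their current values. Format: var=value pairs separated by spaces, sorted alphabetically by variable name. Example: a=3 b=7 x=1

Answer: b=1 e=1

Derivation:
Step 1: enter scope (depth=1)
Step 2: exit scope (depth=0)
Step 3: declare b=2 at depth 0
Step 4: declare b=21 at depth 0
Step 5: enter scope (depth=1)
Step 6: declare b=1 at depth 1
Step 7: declare e=(read b)=1 at depth 1
Step 8: declare b=(read e)=1 at depth 1
Step 9: declare b=(read e)=1 at depth 1
Step 10: enter scope (depth=2)
Visible at query point: b=1 e=1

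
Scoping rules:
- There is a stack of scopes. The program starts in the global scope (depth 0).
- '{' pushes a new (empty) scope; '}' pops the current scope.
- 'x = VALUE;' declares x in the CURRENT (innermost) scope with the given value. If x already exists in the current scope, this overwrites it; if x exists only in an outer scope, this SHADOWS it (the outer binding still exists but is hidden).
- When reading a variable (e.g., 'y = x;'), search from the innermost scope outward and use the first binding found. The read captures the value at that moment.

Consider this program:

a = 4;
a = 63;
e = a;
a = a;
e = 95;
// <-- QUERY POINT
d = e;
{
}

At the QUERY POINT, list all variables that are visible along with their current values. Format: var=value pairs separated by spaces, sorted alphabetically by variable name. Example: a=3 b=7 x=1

Answer: a=63 e=95

Derivation:
Step 1: declare a=4 at depth 0
Step 2: declare a=63 at depth 0
Step 3: declare e=(read a)=63 at depth 0
Step 4: declare a=(read a)=63 at depth 0
Step 5: declare e=95 at depth 0
Visible at query point: a=63 e=95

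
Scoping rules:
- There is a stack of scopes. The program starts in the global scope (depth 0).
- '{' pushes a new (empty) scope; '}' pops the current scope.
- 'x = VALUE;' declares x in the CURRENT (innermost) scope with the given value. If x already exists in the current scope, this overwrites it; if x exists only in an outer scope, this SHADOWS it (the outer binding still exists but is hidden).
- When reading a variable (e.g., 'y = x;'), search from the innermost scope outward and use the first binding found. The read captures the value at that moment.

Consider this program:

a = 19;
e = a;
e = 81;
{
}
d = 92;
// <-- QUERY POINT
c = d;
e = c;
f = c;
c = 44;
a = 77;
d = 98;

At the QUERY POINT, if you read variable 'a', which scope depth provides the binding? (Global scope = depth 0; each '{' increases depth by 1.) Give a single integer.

Step 1: declare a=19 at depth 0
Step 2: declare e=(read a)=19 at depth 0
Step 3: declare e=81 at depth 0
Step 4: enter scope (depth=1)
Step 5: exit scope (depth=0)
Step 6: declare d=92 at depth 0
Visible at query point: a=19 d=92 e=81

Answer: 0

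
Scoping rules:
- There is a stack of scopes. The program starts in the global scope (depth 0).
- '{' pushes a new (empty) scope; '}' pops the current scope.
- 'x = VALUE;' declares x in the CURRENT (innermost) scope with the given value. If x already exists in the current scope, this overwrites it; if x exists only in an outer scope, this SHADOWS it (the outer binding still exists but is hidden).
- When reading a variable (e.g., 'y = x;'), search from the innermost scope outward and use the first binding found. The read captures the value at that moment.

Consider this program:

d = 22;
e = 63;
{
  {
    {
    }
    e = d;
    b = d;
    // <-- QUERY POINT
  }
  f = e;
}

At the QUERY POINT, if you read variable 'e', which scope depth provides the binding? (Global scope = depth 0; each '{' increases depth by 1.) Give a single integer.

Answer: 2

Derivation:
Step 1: declare d=22 at depth 0
Step 2: declare e=63 at depth 0
Step 3: enter scope (depth=1)
Step 4: enter scope (depth=2)
Step 5: enter scope (depth=3)
Step 6: exit scope (depth=2)
Step 7: declare e=(read d)=22 at depth 2
Step 8: declare b=(read d)=22 at depth 2
Visible at query point: b=22 d=22 e=22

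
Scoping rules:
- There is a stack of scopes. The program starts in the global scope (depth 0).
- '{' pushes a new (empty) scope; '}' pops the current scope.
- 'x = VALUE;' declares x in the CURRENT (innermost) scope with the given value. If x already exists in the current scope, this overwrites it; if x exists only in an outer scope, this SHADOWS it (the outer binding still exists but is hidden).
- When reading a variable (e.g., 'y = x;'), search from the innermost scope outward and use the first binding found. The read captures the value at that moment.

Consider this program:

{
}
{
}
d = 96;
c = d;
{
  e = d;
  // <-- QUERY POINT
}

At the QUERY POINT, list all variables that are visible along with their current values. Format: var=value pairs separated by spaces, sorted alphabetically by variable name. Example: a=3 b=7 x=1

Answer: c=96 d=96 e=96

Derivation:
Step 1: enter scope (depth=1)
Step 2: exit scope (depth=0)
Step 3: enter scope (depth=1)
Step 4: exit scope (depth=0)
Step 5: declare d=96 at depth 0
Step 6: declare c=(read d)=96 at depth 0
Step 7: enter scope (depth=1)
Step 8: declare e=(read d)=96 at depth 1
Visible at query point: c=96 d=96 e=96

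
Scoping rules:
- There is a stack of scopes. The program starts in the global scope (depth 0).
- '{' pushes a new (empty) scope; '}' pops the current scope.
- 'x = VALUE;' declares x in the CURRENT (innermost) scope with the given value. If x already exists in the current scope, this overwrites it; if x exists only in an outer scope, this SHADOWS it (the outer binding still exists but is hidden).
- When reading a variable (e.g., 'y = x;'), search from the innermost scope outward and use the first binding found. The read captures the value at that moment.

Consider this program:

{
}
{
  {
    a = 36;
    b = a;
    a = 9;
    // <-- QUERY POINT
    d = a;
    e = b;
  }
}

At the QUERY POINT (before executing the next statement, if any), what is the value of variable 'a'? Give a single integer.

Answer: 9

Derivation:
Step 1: enter scope (depth=1)
Step 2: exit scope (depth=0)
Step 3: enter scope (depth=1)
Step 4: enter scope (depth=2)
Step 5: declare a=36 at depth 2
Step 6: declare b=(read a)=36 at depth 2
Step 7: declare a=9 at depth 2
Visible at query point: a=9 b=36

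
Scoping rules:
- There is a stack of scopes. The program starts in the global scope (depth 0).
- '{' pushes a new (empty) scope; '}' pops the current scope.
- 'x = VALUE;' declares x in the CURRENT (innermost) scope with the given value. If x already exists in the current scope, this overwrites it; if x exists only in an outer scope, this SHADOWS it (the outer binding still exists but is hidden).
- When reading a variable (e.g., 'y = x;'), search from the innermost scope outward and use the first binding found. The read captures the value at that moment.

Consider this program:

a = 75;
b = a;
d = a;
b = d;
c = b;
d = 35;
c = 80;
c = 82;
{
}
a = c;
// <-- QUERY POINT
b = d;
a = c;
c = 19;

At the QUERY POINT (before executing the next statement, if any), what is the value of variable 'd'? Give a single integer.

Answer: 35

Derivation:
Step 1: declare a=75 at depth 0
Step 2: declare b=(read a)=75 at depth 0
Step 3: declare d=(read a)=75 at depth 0
Step 4: declare b=(read d)=75 at depth 0
Step 5: declare c=(read b)=75 at depth 0
Step 6: declare d=35 at depth 0
Step 7: declare c=80 at depth 0
Step 8: declare c=82 at depth 0
Step 9: enter scope (depth=1)
Step 10: exit scope (depth=0)
Step 11: declare a=(read c)=82 at depth 0
Visible at query point: a=82 b=75 c=82 d=35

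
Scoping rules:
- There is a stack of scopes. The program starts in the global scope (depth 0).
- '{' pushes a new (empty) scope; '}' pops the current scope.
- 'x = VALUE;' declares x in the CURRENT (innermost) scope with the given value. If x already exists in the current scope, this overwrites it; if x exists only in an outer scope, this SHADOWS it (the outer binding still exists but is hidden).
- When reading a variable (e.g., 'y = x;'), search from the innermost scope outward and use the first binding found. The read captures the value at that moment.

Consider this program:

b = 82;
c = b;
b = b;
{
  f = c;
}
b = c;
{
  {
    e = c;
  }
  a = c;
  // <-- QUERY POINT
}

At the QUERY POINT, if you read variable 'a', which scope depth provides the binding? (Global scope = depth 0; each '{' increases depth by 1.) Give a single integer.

Step 1: declare b=82 at depth 0
Step 2: declare c=(read b)=82 at depth 0
Step 3: declare b=(read b)=82 at depth 0
Step 4: enter scope (depth=1)
Step 5: declare f=(read c)=82 at depth 1
Step 6: exit scope (depth=0)
Step 7: declare b=(read c)=82 at depth 0
Step 8: enter scope (depth=1)
Step 9: enter scope (depth=2)
Step 10: declare e=(read c)=82 at depth 2
Step 11: exit scope (depth=1)
Step 12: declare a=(read c)=82 at depth 1
Visible at query point: a=82 b=82 c=82

Answer: 1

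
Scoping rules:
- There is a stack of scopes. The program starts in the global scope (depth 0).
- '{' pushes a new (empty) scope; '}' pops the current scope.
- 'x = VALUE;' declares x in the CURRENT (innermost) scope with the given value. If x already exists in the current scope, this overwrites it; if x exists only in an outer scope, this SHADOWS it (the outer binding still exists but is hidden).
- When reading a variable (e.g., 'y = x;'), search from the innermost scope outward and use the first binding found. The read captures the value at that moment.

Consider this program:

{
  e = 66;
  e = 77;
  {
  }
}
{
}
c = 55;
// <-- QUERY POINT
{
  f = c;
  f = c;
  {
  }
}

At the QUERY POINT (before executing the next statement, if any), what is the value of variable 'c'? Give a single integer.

Answer: 55

Derivation:
Step 1: enter scope (depth=1)
Step 2: declare e=66 at depth 1
Step 3: declare e=77 at depth 1
Step 4: enter scope (depth=2)
Step 5: exit scope (depth=1)
Step 6: exit scope (depth=0)
Step 7: enter scope (depth=1)
Step 8: exit scope (depth=0)
Step 9: declare c=55 at depth 0
Visible at query point: c=55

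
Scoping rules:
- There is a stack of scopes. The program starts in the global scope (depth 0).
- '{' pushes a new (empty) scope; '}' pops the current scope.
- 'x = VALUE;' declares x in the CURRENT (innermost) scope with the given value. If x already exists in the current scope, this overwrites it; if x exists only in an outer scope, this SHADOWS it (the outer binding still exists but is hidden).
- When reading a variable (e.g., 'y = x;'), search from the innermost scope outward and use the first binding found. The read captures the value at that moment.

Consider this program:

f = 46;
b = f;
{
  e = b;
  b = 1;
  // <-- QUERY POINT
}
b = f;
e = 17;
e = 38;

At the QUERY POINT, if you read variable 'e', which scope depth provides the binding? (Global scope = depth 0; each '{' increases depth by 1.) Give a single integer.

Step 1: declare f=46 at depth 0
Step 2: declare b=(read f)=46 at depth 0
Step 3: enter scope (depth=1)
Step 4: declare e=(read b)=46 at depth 1
Step 5: declare b=1 at depth 1
Visible at query point: b=1 e=46 f=46

Answer: 1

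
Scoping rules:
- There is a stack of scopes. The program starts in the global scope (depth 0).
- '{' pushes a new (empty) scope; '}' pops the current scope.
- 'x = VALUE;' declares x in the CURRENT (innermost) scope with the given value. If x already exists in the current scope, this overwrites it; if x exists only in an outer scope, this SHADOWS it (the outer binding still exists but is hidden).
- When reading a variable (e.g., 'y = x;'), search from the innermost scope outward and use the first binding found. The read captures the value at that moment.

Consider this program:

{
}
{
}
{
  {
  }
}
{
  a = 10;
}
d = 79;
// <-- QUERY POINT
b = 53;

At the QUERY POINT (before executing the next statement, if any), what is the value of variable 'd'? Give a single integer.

Answer: 79

Derivation:
Step 1: enter scope (depth=1)
Step 2: exit scope (depth=0)
Step 3: enter scope (depth=1)
Step 4: exit scope (depth=0)
Step 5: enter scope (depth=1)
Step 6: enter scope (depth=2)
Step 7: exit scope (depth=1)
Step 8: exit scope (depth=0)
Step 9: enter scope (depth=1)
Step 10: declare a=10 at depth 1
Step 11: exit scope (depth=0)
Step 12: declare d=79 at depth 0
Visible at query point: d=79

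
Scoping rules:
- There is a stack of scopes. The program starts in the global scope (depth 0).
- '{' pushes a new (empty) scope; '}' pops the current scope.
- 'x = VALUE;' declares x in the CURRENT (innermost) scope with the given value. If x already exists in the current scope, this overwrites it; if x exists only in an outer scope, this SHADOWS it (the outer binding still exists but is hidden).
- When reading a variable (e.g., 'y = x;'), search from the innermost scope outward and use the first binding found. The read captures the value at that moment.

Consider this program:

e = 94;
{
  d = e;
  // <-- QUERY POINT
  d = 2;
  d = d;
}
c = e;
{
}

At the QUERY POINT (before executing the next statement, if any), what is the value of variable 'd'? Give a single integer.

Step 1: declare e=94 at depth 0
Step 2: enter scope (depth=1)
Step 3: declare d=(read e)=94 at depth 1
Visible at query point: d=94 e=94

Answer: 94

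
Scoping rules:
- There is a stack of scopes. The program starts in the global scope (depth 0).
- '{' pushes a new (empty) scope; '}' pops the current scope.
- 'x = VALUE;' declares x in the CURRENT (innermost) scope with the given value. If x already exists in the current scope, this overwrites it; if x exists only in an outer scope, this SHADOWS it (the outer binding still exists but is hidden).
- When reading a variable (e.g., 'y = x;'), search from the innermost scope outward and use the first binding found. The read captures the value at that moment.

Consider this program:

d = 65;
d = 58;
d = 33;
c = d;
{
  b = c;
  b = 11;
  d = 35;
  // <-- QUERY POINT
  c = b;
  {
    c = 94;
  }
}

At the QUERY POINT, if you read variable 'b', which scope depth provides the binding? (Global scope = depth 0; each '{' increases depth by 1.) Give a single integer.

Step 1: declare d=65 at depth 0
Step 2: declare d=58 at depth 0
Step 3: declare d=33 at depth 0
Step 4: declare c=(read d)=33 at depth 0
Step 5: enter scope (depth=1)
Step 6: declare b=(read c)=33 at depth 1
Step 7: declare b=11 at depth 1
Step 8: declare d=35 at depth 1
Visible at query point: b=11 c=33 d=35

Answer: 1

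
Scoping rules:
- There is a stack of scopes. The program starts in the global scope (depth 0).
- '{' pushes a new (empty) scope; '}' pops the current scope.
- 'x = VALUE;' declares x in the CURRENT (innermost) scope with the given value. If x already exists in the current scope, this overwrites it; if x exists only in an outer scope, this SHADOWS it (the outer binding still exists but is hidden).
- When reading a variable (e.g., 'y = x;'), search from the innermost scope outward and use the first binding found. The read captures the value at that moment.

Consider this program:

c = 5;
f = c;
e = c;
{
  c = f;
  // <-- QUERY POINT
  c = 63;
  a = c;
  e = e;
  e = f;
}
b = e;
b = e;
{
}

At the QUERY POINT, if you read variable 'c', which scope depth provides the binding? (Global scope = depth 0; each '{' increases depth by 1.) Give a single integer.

Step 1: declare c=5 at depth 0
Step 2: declare f=(read c)=5 at depth 0
Step 3: declare e=(read c)=5 at depth 0
Step 4: enter scope (depth=1)
Step 5: declare c=(read f)=5 at depth 1
Visible at query point: c=5 e=5 f=5

Answer: 1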